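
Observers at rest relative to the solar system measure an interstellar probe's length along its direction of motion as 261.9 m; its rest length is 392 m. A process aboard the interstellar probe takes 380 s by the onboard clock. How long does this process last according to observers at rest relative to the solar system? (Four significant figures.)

Length contraction gives γ = L₀/L = 392/261.9 = 1.49675.
Δt = γΔτ = 1.49675 × 380 = 568.8 s.

568.8 s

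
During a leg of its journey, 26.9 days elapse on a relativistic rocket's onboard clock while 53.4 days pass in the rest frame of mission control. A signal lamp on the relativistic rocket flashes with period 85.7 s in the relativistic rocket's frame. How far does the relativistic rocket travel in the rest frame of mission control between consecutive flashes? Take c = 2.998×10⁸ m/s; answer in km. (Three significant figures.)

The time-dilation ratio gives γ = 53.4/26.9 = 1.98513.
β = √(1 − 1/γ²) = 0.86385. Lab-frame period = γτ = 1.98513×85.7 s = 170.13 s. Distance = βc × γτ = 0.86385 × 2.998×10⁸ m/s × 170.13 s = 4.4061×10^10 m = 4.41×10^7 km.

4.41×10^7 km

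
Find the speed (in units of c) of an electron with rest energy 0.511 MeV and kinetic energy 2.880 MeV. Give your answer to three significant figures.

γ = 1 + K/(mc²) = 1 + 2.880/0.511 = 6.636.
β = √(1 − 1/γ²) = √(1 − 0.0227084) = √0.9772916 = 0.989.

0.989c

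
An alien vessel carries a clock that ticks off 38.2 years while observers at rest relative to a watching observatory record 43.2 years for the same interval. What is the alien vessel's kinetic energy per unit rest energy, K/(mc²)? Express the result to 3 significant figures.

From Δt = γΔτ: γ = 43.2/38.2 = 1.13089.
Since K = (γ−1)mc², K/(mc²) = 1.13089 − 1 = 0.131.

0.131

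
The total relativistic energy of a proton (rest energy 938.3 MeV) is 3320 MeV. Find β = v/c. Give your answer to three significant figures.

0.959

Total energy E = γmc² gives γ = 3320/938.3 = 3.5383.
Hence β = √(1 − 1/γ²) = √(1 − 0.079875) = √0.920125 = 0.959.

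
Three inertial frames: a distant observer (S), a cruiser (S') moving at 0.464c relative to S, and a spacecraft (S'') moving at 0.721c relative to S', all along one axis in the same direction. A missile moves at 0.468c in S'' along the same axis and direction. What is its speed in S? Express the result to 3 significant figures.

First combine the missile and spacecraft (S''→S'): u₁ = (0.468 + 0.721)/(1 + 0.468×0.721) = 1.189/1.337428 = 0.88902.
Then combine with the cruiser (S'→S): u = (0.88902 + 0.464)/(1 + 0.88902×0.464) = 1.35302/1.41250528 = 0.95789.

0.958c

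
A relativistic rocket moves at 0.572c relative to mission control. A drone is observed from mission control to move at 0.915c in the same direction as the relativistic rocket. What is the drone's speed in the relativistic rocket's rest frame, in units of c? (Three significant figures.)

Transform to the relativistic rocket's frame: u' = (u − v)/(1 − uv/c²).
u' = (0.915 − 0.572)/(1 − 0.915×0.572) = 0.343/0.47662 = 0.71965.
Speed in the relativistic rocket's frame: 0.720c (in the same direction).

0.720c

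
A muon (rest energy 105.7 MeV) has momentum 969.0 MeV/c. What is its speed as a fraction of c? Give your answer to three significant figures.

βγ = pc/(mc²) = 969.0/105.7 = 9.1675.
Since γ² = 1 + (βγ)² = 85.0431, γ = √85.0431 = 9.22188, and β = (βγ)/γ = 9.1675/9.22188 = 0.994.

0.994c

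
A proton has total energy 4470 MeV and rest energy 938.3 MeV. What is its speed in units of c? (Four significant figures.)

0.9777c

γ = E/(mc²) = 4470/938.3 = 4.7639.
β = √(1 − 1/γ²) = √(1 − 0.0440631) = √0.9559369 = 0.9777.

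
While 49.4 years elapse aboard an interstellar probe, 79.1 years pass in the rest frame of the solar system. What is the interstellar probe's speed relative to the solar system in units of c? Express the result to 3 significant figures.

0.781c

γ = Δt/Δτ = 79.1/49.4 = 1.6012.
β = √(1 − 1/γ²) = √(1 − 0.39004) = √0.60996 = 0.781.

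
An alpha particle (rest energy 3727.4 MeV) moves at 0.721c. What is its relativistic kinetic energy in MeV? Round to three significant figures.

With β = 0.721, γ = 1/√(1 − 0.721²) = 1/√0.480159 = 1.44314.
Kinetic energy: K = (γ − 1)mc² = (1.44314 − 1) × 3727.4 MeV = 0.44314 × 3727.4 = 1650 MeV.

1650 MeV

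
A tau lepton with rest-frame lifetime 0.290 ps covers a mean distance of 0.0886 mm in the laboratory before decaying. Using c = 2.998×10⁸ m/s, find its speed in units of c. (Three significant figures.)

Lab distance = (lab lifetime)·v = γτ·βc, so βγ = d/(cτ) = 8.860×10^-5/(2.998×10⁸ × 2.900×10^-13) = 1.0191.
With βγ = 1.0191: γ² = 1 + (βγ)² = 2.03856, and β = (βγ)/γ = 1.0191/1.42778 = 0.714.

0.714c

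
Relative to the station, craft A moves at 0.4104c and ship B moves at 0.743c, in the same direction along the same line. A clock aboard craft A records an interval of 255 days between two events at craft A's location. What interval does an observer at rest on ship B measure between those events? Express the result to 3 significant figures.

Speed of craft A in ship B's frame: u = (v_A − v_B)/(1 − v_A v_B/c²) = (0.4104 − 0.743)/(1 − 0.4104×0.743) = −0.3326/0.6950728 = −0.47851; |u| = 0.47851c.
At |u| = 0.47851c, γ = (1 − 0.228972)^(−1/2) = 1.1388.
Craft A's interval is proper; time dilation gives Δt_B = γΔτ = 1.1388 × 255 days = 290 days.

290 days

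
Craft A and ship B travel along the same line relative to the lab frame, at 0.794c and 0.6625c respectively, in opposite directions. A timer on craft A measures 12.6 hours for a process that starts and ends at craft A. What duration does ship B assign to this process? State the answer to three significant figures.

42.2 hours

Transform craft A's velocity into ship B's frame: (0.794 + 0.6625)/(1 + 0.794·0.6625) = 1.4565/1.526025, so the relative speed is 0.95444c.
At |u| = 0.95444c, γ = (1 − 0.910956)^(−1/2) = 3.3512.
The clock on craft A records proper time, so ship B measures Δt = γΔτ = 3.3512 × 12.6 = 42.2 hours.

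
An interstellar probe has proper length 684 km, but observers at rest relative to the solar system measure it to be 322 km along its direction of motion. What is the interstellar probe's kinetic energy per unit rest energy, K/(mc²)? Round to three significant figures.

1.12

γ = L₀/L = 684/322 = 2.12422.
K/(mc²) = γ − 1 = 2.12422 − 1 = 1.12.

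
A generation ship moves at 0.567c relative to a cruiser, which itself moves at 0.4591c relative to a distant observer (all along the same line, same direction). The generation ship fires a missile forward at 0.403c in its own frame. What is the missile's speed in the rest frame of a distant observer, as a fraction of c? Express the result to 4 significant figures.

0.9165c

Apply u = (u'+v)/(1+u'v) twice. Missile in the cruiser frame: (0.403+0.567)/(1+0.403·0.567) = 0.97/1.228501 = 0.78958c.
That velocity, transformed to the rest frame of a distant observer: (0.78958+0.4591)/(1+0.78958·0.4591) = 1.24868/1.362496178 = 0.91646c.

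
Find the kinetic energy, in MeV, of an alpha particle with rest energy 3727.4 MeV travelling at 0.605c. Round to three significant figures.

Lorentz factor: γ = (1 − 0.366025)^(−1/2) = 1.25593.
Kinetic energy: K = (γ − 1)mc² = (1.25593 − 1) × 3727.4 MeV = 0.25593 × 3727.4 = 954 MeV.

954 MeV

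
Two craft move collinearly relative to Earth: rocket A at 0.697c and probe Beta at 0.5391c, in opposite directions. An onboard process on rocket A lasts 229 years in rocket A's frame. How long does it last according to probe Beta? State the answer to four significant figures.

521.6 years

The velocity of rocket A relative to probe Beta is (0.697 + 0.5391)c / (1 + 0.697×0.5391) = 0.89849c; relative speed 0.89849c.
γ for this relative speed: γ = 1/√(1 − 0.807284) = 2.2779.
The clock on rocket A records proper time, so probe Beta measures Δt = γΔτ = 2.2779 × 229 = 521.6 years.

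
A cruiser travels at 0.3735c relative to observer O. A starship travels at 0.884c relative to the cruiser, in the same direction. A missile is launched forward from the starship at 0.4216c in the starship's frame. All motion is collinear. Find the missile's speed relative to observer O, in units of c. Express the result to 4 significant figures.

Apply u = (u'+v)/(1+u'v) twice. Missile in the cruiser frame: (0.4216+0.884)/(1+0.4216·0.884) = 1.3056/1.3726944 = 0.95112c.
That velocity, transformed to the rest frame of observer O: (0.95112+0.3735)/(1+0.95112·0.3735) = 1.32462/1.35524332 = 0.9774c.

0.9774c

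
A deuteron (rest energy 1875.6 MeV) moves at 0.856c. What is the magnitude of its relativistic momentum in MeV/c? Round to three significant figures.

3110 MeV/c

With β = 0.856, γ = 1/√(1 − 0.856²) = 1/√0.267264 = 1.9343.
Momentum: p = γβ·mc = 1.9343 × 0.856 × 1875.6 MeV/c = 3110 MeV/c.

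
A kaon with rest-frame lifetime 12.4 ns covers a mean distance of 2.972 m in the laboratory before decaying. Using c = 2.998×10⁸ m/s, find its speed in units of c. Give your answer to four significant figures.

Let x = d/(cτ) = 2.972 m / (2.998×10⁸ m/s × 1.240×10^-8 s) = 0.79946. Since d = βγcτ, x = βγ = β/√(1−β²).
Solving: β² = x²/(1+x²) = 0.639136/1.639136 = 0.389922, so β = 0.6244.

0.6244c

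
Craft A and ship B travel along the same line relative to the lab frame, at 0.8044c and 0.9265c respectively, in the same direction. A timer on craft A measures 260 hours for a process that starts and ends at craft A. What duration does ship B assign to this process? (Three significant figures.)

296 hours

Transform craft A's velocity into ship B's frame: (0.8044 − 0.9265)/(1 − 0.8044·0.9265) = −0.1221/0.2547234, so the relative speed is 0.47934c.
At |u| = 0.47934c, γ = (1 − 0.229767)^(−1/2) = 1.1394.
The clock on craft A records proper time, so ship B measures Δt = γΔτ = 1.1394 × 260 = 296 hours.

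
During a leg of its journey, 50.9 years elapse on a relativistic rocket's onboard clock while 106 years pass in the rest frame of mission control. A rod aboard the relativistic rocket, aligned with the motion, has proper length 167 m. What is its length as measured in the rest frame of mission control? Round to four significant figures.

γ = Δt/Δτ = 106/50.9 = 2.08251.
The rod contracts by the same γ: 167 m / 2.08251 = 80.19 m.

80.19 m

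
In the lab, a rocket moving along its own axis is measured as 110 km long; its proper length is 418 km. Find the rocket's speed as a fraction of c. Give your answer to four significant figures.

Length contraction gives γ = L₀/L = 418/110 = 3.8.
β = √(1 − 1/γ²) = √0.930748 = 0.9648.

0.9648c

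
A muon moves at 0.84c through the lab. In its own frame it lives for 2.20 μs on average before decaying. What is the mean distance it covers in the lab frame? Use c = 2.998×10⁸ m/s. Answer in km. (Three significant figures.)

Lorentz factor: γ = (1 − 0.7056)^(−1/2) = 1.843.
Lab-frame lifetime: Δt = γτ = 1.843 × 2.20 μs = 4.0546 μs.
Distance: d = vΔt = 0.84 × 2.998×10⁸ m/s × 4.0546×10^-6 s = 1020 m = 1.02 km.

1.02 km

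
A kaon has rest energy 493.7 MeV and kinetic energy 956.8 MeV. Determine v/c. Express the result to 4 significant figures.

0.9403

γ = 1 + K/(mc²) = 1 + 956.8/493.7 = 2.938.
β = √(1 − 1/γ²) = √(1 − 0.11585) = √0.88415 = 0.9403.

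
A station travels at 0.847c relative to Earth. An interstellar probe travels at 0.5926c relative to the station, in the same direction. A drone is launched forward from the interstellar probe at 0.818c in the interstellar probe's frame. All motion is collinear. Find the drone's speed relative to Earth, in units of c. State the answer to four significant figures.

Compose velocities in two stages. Stage 1 (into S'): u₁ = (0.818+0.5926)/(1+0.818×0.5926) = 0.95006.
Stage 2 (into S): u = (0.95006+0.847)/(1+0.95006×0.847) = 0.99577, so the speed is 0.9958c.

0.9958c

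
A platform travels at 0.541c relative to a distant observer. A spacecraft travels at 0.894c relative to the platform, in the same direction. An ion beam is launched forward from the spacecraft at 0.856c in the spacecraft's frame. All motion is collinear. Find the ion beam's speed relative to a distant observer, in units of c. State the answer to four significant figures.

First combine the ion beam and spacecraft (S''→S'): u₁ = (0.856 + 0.894)/(1 + 0.856×0.894) = 1.75/1.765264 = 0.99135.
Then combine with the platform (S'→S): u = (0.99135 + 0.541)/(1 + 0.99135×0.541) = 1.53235/1.53632035 = 0.99742.

0.9974c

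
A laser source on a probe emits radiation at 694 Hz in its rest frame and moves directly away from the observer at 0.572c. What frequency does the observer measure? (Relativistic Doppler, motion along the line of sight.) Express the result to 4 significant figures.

Relativistic Doppler (source moving away): f_obs = f_src · √((1−β)/(1+β)).
With β = 0.572: factor = √(0.428/1.572) = 0.52179.
f_obs = 694 × 0.52179 = 362.1 Hz.

362.1 Hz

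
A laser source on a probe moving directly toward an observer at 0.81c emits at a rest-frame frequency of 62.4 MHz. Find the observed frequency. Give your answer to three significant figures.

Relativistic Doppler (source moving toward): f_obs = f_src · √((1+β)/(1−β)).
With β = 0.81: factor = √(1.81/0.19) = 3.0865.
f_obs = 62.4 × 3.0865 = 193 MHz.

193 MHz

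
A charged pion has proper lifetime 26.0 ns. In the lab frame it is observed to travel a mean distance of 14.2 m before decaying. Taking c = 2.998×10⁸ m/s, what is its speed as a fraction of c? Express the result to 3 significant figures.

0.877c

Lab distance = (lab lifetime)·v = γτ·βc, so βγ = d/(cτ) = 14.20/(2.998×10⁸ × 2.600×10^-8) = 1.8217.
With βγ = 1.8217: γ² = 1 + (βγ)² = 4.31859, and β = (βγ)/γ = 1.8217/2.07812 = 0.877.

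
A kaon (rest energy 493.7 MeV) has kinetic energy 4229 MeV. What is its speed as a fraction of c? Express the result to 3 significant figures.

0.995c

K = (γ−1)mc², so γ = 1 + 4229/493.7 = 9.5659.
Then v/c = √(1 − γ⁻²) = √(1 − 0.0109282) = √0.9890718 = 0.995.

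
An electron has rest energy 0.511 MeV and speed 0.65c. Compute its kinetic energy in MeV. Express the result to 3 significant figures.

0.161 MeV

γ = 1/√(1 − β²) = 1/√(1 − 0.4225) = 1/√0.5775 = 1/0.759934 = 1.3159.
Kinetic energy: K = (γ − 1)mc² = (1.3159 − 1) × 0.511 MeV = 0.3159 × 0.511 = 0.161 MeV.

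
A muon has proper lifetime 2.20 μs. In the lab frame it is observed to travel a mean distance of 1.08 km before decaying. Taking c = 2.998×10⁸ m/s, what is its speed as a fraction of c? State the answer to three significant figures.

0.853c

Let x = d/(cτ) = 1080 m / (2.998×10⁸ m/s × 2.200×10^-6 s) = 1.6375. Since d = βγcτ, x = βγ = β/√(1−β²).
Solving: β² = x²/(1+x²) = 2.68141/3.68141 = 0.728365, so β = 0.853.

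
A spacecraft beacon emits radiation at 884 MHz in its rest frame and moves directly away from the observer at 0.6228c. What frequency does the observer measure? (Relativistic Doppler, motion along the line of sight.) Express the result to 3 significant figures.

426 MHz

Relativistic Doppler (source moving away): f_obs = f_src · √((1−β)/(1+β)).
With β = 0.6228: factor = √(0.3772/1.6228) = 0.48212.
f_obs = 884 × 0.48212 = 426 MHz.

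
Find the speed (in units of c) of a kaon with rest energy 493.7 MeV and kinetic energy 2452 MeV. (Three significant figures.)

0.986c

K = (γ−1)mc², so γ = 1 + 2452/493.7 = 5.9666.
Then v/c = √(1 − γ⁻²) = √(1 − 0.0280896) = √0.9719104 = 0.986.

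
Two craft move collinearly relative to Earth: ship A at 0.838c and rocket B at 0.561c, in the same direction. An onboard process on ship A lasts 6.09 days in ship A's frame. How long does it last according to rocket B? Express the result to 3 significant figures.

The velocity of ship A relative to rocket B is (0.838 − 0.561)c / (1 − 0.838×0.561) = 0.52276c; relative speed 0.52276c.
γ for this relative speed: γ = 1/√(1 − 0.273278) = 1.173.
Ship A's interval is proper; time dilation gives Δt_B = γΔτ = 1.173 × 6.09 days = 7.14 days.

7.14 days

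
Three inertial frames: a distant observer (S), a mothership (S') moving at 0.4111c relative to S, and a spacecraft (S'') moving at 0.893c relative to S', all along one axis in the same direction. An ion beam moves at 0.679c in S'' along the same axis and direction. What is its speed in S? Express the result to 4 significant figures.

0.9910c

First combine the ion beam and spacecraft (S''→S'): u₁ = (0.679 + 0.893)/(1 + 0.679×0.893) = 1.572/1.606347 = 0.97862.
Then combine with the mothership (S'→S): u = (0.97862 + 0.4111)/(1 + 0.97862×0.4111) = 1.38972/1.402310682 = 0.99102.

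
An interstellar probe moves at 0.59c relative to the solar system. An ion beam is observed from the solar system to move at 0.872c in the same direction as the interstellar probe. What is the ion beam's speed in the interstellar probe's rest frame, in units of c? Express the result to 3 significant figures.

0.581c

Transform to the interstellar probe's frame: u' = (u − v)/(1 − uv/c²).
u' = (0.872 − 0.59)/(1 − 0.872×0.59) = 0.282/0.48552 = 0.58082.
Speed in the interstellar probe's frame: 0.581c (in the same direction).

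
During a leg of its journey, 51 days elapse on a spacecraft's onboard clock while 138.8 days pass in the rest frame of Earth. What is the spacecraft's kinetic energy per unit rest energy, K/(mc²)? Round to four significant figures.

1.722

The time-dilation ratio gives γ = 138.8/51 = 2.72157.
Since K = (γ−1)mc², K/(mc²) = 2.72157 − 1 = 1.722.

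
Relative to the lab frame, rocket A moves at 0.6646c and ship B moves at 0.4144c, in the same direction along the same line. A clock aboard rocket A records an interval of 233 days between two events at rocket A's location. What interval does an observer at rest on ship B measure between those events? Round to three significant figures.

The velocity of rocket A relative to ship B is (0.6646 − 0.4144)c / (1 − 0.6646×0.4144) = 0.3453c; relative speed 0.3453c.
γ for this relative speed: γ = 1/√(1 − 0.119232) = 1.0655.
The clock on rocket A records proper time, so ship B measures Δt = γΔτ = 1.0655 × 233 = 248 days.

248 days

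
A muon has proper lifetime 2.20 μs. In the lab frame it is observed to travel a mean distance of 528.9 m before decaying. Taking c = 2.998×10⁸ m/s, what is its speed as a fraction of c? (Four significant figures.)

Lab distance = (lab lifetime)·v = γτ·βc, so βγ = d/(cτ) = 528.9/(2.998×10⁸ × 2.200×10^-6) = 0.8019.
With βγ = 0.8019: γ² = 1 + (βγ)² = 1.643044, and β = (βγ)/γ = 0.8019/1.28181 = 0.6256.

0.6256c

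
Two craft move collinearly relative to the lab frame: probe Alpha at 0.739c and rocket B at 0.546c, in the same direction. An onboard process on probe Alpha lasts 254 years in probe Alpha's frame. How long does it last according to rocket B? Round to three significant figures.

Speed of probe Alpha in rocket B's frame: u = (v_A − v_B)/(1 − v_A v_B/c²) = (0.739 − 0.546)/(1 − 0.739×0.546) = 0.193/0.596506 = 0.32355; |u| = 0.32355c.
γ for this relative speed: γ = 1/√(1 − 0.104685) = 1.0568.
Probe Alpha's interval is proper; time dilation gives Δt_B = γΔτ = 1.0568 × 254 years = 268 years.

268 years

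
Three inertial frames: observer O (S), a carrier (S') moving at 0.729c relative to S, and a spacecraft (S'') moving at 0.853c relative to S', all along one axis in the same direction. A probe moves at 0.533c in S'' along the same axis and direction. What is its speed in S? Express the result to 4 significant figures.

0.9925c

Apply u = (u'+v)/(1+u'v) twice. Probe in the carrier frame: (0.533+0.853)/(1+0.533·0.853) = 1.386/1.454649 = 0.95281c.
That velocity, transformed to the rest frame of observer O: (0.95281+0.729)/(1+0.95281·0.729) = 1.68181/1.69459849 = 0.99245c.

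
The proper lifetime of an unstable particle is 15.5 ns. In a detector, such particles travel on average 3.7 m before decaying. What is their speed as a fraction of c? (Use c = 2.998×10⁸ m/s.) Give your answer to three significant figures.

0.623c

Let x = d/(cτ) = 3.700 m / (2.998×10⁸ m/s × 1.550×10^-8 s) = 0.79623. Since d = βγcτ, x = βγ = β/√(1−β²).
Solving: β² = x²/(1+x²) = 0.633982/1.633982 = 0.387998, so β = 0.623.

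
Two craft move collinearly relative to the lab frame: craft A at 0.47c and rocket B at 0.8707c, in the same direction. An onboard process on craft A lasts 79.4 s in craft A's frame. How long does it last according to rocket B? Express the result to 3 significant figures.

The velocity of craft A relative to rocket B is (0.47 − 0.8707)c / (1 − 0.47×0.8707) = −0.67827c; relative speed 0.67827c.
At |u| = 0.67827c, γ = (1 − 0.46005)^(−1/2) = 1.3609.
Craft A's interval is proper; time dilation gives Δt_B = γΔτ = 1.3609 × 79.4 s = 108 s.

108 s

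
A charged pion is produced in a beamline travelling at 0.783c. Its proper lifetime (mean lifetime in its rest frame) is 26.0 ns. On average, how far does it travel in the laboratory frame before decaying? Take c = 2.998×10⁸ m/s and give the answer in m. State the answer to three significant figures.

γ = 1/√(1 − β²) = 1/√(1 − 0.613089) = 1/√0.386911 = 1/0.622022 = 1.6077.
Lab-frame lifetime: Δt = γτ = 1.6077 × 26.0 ns = 41.8 ns.
Distance: d = vΔt = 0.783 × 2.998×10⁸ m/s × 4.1800×10^-8 s = 9.81 m.

9.81 m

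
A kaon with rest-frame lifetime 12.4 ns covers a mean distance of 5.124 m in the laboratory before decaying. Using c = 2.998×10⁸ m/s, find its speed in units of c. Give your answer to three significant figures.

d = βγcτ ⇒ βγ = d/(cτ) = 5.124 m / (3.71752 m) = 1.3783.
β = (βγ)/√(1+(βγ)²) = 1.3783/√2.89971 = 0.809.

0.809c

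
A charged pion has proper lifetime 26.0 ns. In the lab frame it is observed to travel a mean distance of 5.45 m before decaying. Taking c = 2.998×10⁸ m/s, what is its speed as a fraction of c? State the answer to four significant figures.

Let x = d/(cτ) = 5.450 m / (2.998×10⁸ m/s × 2.600×10^-8 s) = 0.69918. Since d = βγcτ, x = βγ = β/√(1−β²).
Solving: β² = x²/(1+x²) = 0.488853/1.488853 = 0.328342, so β = 0.5730.

0.5730c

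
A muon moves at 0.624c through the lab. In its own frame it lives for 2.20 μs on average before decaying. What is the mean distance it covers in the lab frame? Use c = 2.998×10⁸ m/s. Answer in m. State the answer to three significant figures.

527 m

Lorentz factor: γ = (1 − 0.389376)^(−1/2) = 1.2797.
Lab-frame lifetime: Δt = γτ = 1.2797 × 2.20 μs = 2.8153 μs.
Distance: d = vΔt = 0.624 × 2.998×10⁸ m/s × 2.8153×10^-6 s = 527 m.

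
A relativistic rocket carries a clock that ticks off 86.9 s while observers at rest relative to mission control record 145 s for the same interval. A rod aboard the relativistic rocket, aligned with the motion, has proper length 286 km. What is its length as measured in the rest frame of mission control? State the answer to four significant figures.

171.4 km

From Δt = γΔτ: γ = 145/86.9 = 1.66858.
The rod contracts by the same γ: 286 km / 1.66858 = 171.4 km.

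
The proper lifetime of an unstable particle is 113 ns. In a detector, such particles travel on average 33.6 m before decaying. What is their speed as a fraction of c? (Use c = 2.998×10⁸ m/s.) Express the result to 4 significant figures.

0.7042c

Lab distance = (lab lifetime)·v = γτ·βc, so βγ = d/(cτ) = 33.60/(2.998×10⁸ × 1.130×10^-7) = 0.99181.
With βγ = 0.99181: γ² = 1 + (βγ)² = 1.983687, and β = (βγ)/γ = 0.99181/1.40843 = 0.7042.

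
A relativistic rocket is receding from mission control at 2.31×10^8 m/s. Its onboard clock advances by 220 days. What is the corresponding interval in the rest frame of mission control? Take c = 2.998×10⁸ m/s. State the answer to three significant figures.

345 days

β = v/c = (2.31×10^8 m/s)/(2.998×10⁸ m/s) = 0.770514.
Lorentz factor: γ = (1 − 0.5936918)^(−1/2) = 1.5688.
The onboard clock measures proper time, so the interval in the rest frame of mission control is dilated: Δt = γ·Δτ = 1.5688 × 220 days = 345 days.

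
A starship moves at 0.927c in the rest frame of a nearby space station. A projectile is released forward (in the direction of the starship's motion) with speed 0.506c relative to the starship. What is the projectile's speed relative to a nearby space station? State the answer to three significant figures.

0.975c

Relativistic velocity addition: u = (u' + v)/(1 + u'v/c²), with u' = 0.506c and v = 0.927c.
Numerator: 0.506 + 0.927 = 1.433. Denominator: 1 + (0.506)(0.927) = 1.469062.
u = 1.433/1.469062 = 0.97545, so the speed is 0.975c.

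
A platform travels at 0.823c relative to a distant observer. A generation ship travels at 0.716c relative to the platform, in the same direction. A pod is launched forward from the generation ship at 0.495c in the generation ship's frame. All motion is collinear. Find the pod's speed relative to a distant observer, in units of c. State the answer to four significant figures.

0.9892c

Compose velocities in two stages. Stage 1 (into S'): u₁ = (0.495+0.716)/(1+0.495×0.716) = 0.89411.
Stage 2 (into S): u = (0.89411+0.823)/(1+0.89411×0.823) = 0.9892, so the speed is 0.9892c.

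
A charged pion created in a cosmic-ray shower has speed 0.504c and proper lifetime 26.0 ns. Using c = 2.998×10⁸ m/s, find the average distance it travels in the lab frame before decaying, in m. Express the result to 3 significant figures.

With β = 0.504, γ = 1/√(1 − 0.504²) = 1/√0.745984 = 1.1578.
Lab-frame lifetime: Δt = γτ = 1.1578 × 26.0 ns = 30.103 ns.
Distance: d = vΔt = 0.504 × 2.998×10⁸ m/s × 3.0103×10^-8 s = 4.55 m.

4.55 m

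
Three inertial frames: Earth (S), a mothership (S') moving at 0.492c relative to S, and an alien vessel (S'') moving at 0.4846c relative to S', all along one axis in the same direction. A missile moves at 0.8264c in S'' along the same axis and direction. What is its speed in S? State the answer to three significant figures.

First combine the missile and alien vessel (S''→S'): u₁ = (0.8264 + 0.4846)/(1 + 0.8264×0.4846) = 1.311/1.40047344 = 0.93611.
Then combine with the mothership (S'→S): u = (0.93611 + 0.492)/(1 + 0.93611×0.492) = 1.42811/1.46056612 = 0.97778.

0.978c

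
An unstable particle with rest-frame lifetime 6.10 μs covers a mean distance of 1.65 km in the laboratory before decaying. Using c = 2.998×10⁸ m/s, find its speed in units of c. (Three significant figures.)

Let x = d/(cτ) = 1650 m / (2.998×10⁸ m/s × 6.100×10^-6 s) = 0.90224. Since d = βγcτ, x = βγ = β/√(1−β²).
Solving: β² = x²/(1+x²) = 0.814037/1.814037 = 0.448743, so β = 0.670.

0.670c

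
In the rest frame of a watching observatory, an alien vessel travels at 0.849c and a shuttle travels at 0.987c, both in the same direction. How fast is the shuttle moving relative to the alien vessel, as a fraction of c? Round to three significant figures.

0.852c

Transform to the alien vessel's frame: u' = (u − v)/(1 − uv/c²).
u' = (0.987 − 0.849)/(1 − 0.987×0.849) = 0.138/0.162037 = 0.85166.
Speed in the alien vessel's frame: 0.852c (in the same direction).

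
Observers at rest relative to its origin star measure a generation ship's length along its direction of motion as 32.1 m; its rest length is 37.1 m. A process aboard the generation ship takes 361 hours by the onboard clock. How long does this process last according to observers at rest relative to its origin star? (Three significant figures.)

γ = L₀/L = 37.1/32.1 = 1.15576.
The same γ dilates the second interval: 1.15576 × 361 hours = 417 hours.

417 hours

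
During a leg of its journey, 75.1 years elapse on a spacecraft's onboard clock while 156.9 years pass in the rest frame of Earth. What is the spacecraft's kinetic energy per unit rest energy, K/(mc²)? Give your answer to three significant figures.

γ = Δt/Δτ = 156.9/75.1 = 2.08921.
Since K = (γ−1)mc², K/(mc²) = 2.08921 − 1 = 1.09.

1.09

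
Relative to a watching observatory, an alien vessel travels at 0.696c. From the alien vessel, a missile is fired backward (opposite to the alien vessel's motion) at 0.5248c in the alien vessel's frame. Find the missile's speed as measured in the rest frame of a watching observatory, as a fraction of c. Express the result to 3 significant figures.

In units of c, u = (u' + v)/(1 + u'v) with u' = −0.5248 and v = 0.696.
Numerator: −0.5248 + 0.696 = 0.1712. Denominator: 1 + (−0.5248)(0.696) = 0.6347392.
u = 0.1712/0.6347392 = 0.26972, so the speed is 0.270c.

0.270c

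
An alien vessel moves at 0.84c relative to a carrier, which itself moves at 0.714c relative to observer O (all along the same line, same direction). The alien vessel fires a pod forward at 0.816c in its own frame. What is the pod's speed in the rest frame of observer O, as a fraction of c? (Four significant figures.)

0.9971c

Apply u = (u'+v)/(1+u'v) twice. Pod in the carrier frame: (0.816+0.84)/(1+0.816·0.84) = 1.656/1.68544 = 0.98253c.
That velocity, transformed to the rest frame of observer O: (0.98253+0.714)/(1+0.98253·0.714) = 1.69653/1.70152642 = 0.99706c.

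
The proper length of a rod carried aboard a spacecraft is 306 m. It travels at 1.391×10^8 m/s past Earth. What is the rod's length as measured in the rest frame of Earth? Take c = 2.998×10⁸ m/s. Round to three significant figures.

β = v/c = (1.391×10^8 m/s)/(2.998×10⁸ m/s) = 0.463976.
With β = 0.463976, γ = 1/√(1 − 0.463976²) = 1/√0.7847263 = 1.1289.
Length contraction: L = L₀/γ = 306/1.1289 = 271 m.

271 m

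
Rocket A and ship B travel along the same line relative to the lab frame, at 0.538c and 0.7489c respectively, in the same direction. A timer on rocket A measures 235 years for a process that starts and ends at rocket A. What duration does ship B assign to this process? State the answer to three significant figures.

251 years

Speed of rocket A in ship B's frame: u = (v_A − v_B)/(1 − v_A v_B/c²) = (0.538 − 0.7489)/(1 − 0.538×0.7489) = −0.2109/0.5970918 = −0.35321; |u| = 0.35321c.
At |u| = 0.35321c, γ = (1 − 0.124757)^(−1/2) = 1.0689.
Rocket A's interval is proper; time dilation gives Δt_B = γΔτ = 1.0689 × 235 years = 251 years.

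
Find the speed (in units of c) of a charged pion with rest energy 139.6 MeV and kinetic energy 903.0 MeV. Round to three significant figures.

K = (γ−1)mc², so γ = 1 + 903.0/139.6 = 7.4685.
Then v/c = √(1 − γ⁻²) = √(1 − 0.0179281) = √0.9820719 = 0.991.

0.991c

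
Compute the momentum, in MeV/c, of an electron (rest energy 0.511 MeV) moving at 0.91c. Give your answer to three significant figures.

1.12 MeV/c

With β = 0.91, γ = 1/√(1 − 0.91²) = 1/√0.1719 = 2.4119.
Momentum: p = γβ·mc = 2.4119 × 0.91 × 0.511 MeV/c = 1.12 MeV/c.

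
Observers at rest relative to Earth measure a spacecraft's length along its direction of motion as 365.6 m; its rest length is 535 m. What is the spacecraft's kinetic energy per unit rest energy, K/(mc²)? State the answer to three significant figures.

γ = L₀/L = 535/365.6 = 1.46335.
K/(mc²) = γ − 1 = 1.46335 − 1 = 0.463.

0.463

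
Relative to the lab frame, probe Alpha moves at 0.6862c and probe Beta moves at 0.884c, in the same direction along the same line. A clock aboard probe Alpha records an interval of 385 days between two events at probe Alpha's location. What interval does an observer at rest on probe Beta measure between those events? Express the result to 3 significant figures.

445 days

Speed of probe Alpha in probe Beta's frame: u = (v_A − v_B)/(1 − v_A v_B/c²) = (0.6862 − 0.884)/(1 − 0.6862×0.884) = −0.1978/0.3933992 = −0.5028; |u| = 0.5028c.
At |u| = 0.5028c, γ = (1 − 0.252808)^(−1/2) = 1.1569.
Probe Alpha's interval is proper; time dilation gives Δt_B = γΔτ = 1.1569 × 385 days = 445 days.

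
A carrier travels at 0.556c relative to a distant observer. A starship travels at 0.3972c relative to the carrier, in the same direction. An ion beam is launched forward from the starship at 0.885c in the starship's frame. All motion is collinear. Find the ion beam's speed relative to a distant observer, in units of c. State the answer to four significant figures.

First combine the ion beam and starship (S''→S'): u₁ = (0.885 + 0.3972)/(1 + 0.885×0.3972) = 1.2822/1.351522 = 0.94871.
Then combine with the carrier (S'→S): u = (0.94871 + 0.556)/(1 + 0.94871×0.556) = 1.50471/1.52748276 = 0.98509.

0.9851c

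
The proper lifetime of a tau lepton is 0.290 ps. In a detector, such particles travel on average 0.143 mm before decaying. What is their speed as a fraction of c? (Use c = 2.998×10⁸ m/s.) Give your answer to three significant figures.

Let x = d/(cτ) = 1.430×10^-4 m / (2.998×10⁸ m/s × 2.900×10^-13 s) = 1.6448. Since d = βγcτ, x = βγ = β/√(1−β²).
Solving: β² = x²/(1+x²) = 2.70537/3.70537 = 0.730121, so β = 0.854.

0.854c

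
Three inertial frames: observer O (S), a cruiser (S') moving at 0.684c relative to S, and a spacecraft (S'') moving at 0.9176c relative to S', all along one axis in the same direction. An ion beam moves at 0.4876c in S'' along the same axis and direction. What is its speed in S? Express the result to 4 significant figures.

Compose velocities in two stages. Stage 1 (into S'): u₁ = (0.4876+0.9176)/(1+0.4876×0.9176) = 0.97083.
Stage 2 (into S): u = (0.97083+0.684)/(1+0.97083×0.684) = 0.99446, so the speed is 0.9945c.

0.9945c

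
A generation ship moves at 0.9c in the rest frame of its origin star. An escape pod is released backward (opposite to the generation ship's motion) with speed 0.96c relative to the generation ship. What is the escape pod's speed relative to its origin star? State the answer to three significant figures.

In units of c, u = (u' + v)/(1 + u'v) with u' = −0.96 and v = 0.9.
Numerator: −0.96 + 0.9 = −0.06. Denominator: 1 + (−0.96)(0.9) = 0.136.
u = −0.06/0.136 = −0.44118, so the speed is 0.441c.

0.441c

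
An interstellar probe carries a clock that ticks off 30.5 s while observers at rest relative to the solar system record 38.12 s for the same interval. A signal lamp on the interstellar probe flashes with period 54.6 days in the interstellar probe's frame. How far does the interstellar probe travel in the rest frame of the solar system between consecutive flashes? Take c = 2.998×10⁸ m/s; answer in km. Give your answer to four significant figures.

The time-dilation ratio gives γ = 38.12/30.5 = 1.24984.
β = √(1 − 1/γ²) = 0.59986. Lab-frame period = γτ = 1.24984×54.6 days = 68.241 days. Distance = βc × γτ = 0.59986 × 2.998×10⁸ m/s × 5896022.4 s = 1.0603×10^15 m = 1.060×10^12 km.

1.060×10^12 km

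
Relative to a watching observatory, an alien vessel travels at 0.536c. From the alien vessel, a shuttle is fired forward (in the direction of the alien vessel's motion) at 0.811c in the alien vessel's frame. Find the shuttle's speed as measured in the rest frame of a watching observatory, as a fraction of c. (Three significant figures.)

0.939c

Relativistic velocity addition: u = (u' + v)/(1 + u'v/c²), with u' = 0.811c and v = 0.536c.
Numerator: 0.811 + 0.536 = 1.347. Denominator: 1 + (0.811)(0.536) = 1.434696.
u = 1.347/1.434696 = 0.93887, so the speed is 0.939c.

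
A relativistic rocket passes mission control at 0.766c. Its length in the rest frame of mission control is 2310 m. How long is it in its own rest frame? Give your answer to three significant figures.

3590 m

γ = 1/√(1 − β²) = 1/√(1 − 0.586756) = 1/√0.413244 = 1/0.642841 = 1.5556.
Proper length: L₀ = γ·L = 1.5556 × 2310 = 3590 m.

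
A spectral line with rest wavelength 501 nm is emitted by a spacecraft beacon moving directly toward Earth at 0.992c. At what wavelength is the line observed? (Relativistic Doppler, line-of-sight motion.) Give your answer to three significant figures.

31.7 nm

Relativistic Doppler for wavelength: λ_obs = λ_src · √((1−β)/(1+β)).
With β = 0.992: factor = √(0.008/1.992) = 0.063372.
λ_obs = 501 × 0.063372 = 31.7 nm.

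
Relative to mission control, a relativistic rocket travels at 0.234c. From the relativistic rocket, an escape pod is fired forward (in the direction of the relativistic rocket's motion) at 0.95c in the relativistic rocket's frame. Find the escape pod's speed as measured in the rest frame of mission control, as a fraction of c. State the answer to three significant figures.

In units of c, u = (u' + v)/(1 + u'v) with u' = 0.95 and v = 0.234.
Numerator: 0.95 + 0.234 = 1.184. Denominator: 1 + (0.95)(0.234) = 1.2223.
u = 1.184/1.2223 = 0.96867, so the speed is 0.969c.

0.969c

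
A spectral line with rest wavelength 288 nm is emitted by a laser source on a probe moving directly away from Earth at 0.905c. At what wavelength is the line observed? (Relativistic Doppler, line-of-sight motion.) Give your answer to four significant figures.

1290 nm

Relativistic Doppler for wavelength: λ_obs = λ_src · √((1+β)/(1−β)).
With β = 0.905: factor = √(1.905/0.095) = 4.478.
λ_obs = 288 × 4.478 = 1290 nm.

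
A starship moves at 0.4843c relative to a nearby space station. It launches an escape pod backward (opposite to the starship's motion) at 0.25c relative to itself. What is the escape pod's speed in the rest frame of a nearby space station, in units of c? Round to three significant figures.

0.267c

In units of c, u = (u' + v)/(1 + u'v) with u' = −0.25 and v = 0.4843.
Numerator: −0.25 + 0.4843 = 0.2343. Denominator: 1 + (−0.25)(0.4843) = 0.878925.
u = 0.2343/0.878925 = 0.26658, so the speed is 0.267c.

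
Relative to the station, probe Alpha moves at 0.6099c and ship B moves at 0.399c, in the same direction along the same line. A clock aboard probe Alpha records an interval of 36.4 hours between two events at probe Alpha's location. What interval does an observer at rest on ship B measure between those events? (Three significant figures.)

37.9 hours

Transform probe Alpha's velocity into ship B's frame: (0.6099 − 0.399)/(1 − 0.6099·0.399) = 0.2109/0.7566499, so the relative speed is 0.27873c.
γ for this relative speed: γ = 1/√(1 − 0.0776904) = 1.0413.
Probe Alpha's interval is proper; time dilation gives Δt_B = γΔτ = 1.0413 × 36.4 hours = 37.9 hours.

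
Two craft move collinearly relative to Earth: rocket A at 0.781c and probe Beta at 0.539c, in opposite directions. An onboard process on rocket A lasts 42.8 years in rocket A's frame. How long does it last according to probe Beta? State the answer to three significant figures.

Transform rocket A's velocity into probe Beta's frame: (0.781 + 0.539)/(1 + 0.781·0.539) = 1.32/1.420959, so the relative speed is 0.92895c.
At |u| = 0.92895c, γ = (1 − 0.862948)^(−1/2) = 2.7012.
The clock on rocket A records proper time, so probe Beta measures Δt = γΔτ = 2.7012 × 42.8 = 116 years.

116 years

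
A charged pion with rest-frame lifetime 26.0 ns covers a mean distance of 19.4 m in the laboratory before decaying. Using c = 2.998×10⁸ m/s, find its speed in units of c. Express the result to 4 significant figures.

0.9279c

d = βγcτ ⇒ βγ = d/(cτ) = 19.40 m / (7.7948 m) = 2.4888.
β = (βγ)/√(1+(βγ)²) = 2.4888/√7.19413 = 0.9279.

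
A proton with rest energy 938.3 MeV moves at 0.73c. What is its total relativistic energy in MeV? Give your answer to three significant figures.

1370 MeV

With β = 0.73, γ = 1/√(1 − 0.73²) = 1/√0.4671 = 1.4632.
Total energy: E = γmc² = 1.4632 × 938.3 MeV = 1370 MeV.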